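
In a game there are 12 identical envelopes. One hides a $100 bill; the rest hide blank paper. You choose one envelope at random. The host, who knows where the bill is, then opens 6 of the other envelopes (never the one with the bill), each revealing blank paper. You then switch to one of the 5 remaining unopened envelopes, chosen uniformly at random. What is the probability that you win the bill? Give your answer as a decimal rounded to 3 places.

0.183

Your original envelope holds the bill with probability 1/12, so the other 11 collectively hold it with probability 11/12.
The host can always find 6 empty envelopes to open, so the reveals don't change that 11/12; it is now spread over the 5 remaining unopened envelopes.
P(win by switching) = (11/12) · (1/5) = 11/60 ≈ 0.183.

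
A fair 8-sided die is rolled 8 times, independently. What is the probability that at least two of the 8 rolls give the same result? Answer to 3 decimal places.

P(all 8 different) = 8/8 · 7/8 · ··· · 1/8 ≈ 0.002.
P(at least two equal) = 1 − 0.002 = 0.998.

0.998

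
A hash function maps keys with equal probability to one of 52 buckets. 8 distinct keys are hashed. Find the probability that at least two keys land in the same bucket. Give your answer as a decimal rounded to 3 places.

It's easier to compute the probability that all 8 are distinct.
P(all distinct) = 52/52 · 51/52 · ··· · 45/52 ≈ 0.568.
So the probability of at least one match is 1 − 0.568 = 0.432.

0.432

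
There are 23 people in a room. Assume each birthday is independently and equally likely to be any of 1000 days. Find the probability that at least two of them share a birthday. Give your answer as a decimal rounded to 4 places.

It's easier to compute the probability that all 23 are distinct.
P(all distinct) = 1000/1000 · 999/1000 · ··· · 978/1000 ≈ 0.7750.
So the probability of at least one match is 1 − 0.7750 = 0.2250.

0.2250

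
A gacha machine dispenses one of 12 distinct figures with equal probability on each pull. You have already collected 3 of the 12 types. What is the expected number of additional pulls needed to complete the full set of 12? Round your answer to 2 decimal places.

33.95

Starting from 3 distinct types, each trial gives a new one with probability (12−i)/12 when i types are held, so the wait for the next new type is 12/(12−i).
E = 12/9 + 12/8 + 12/7 + 12/6 + 12/5 + 12/4 + 12/3 + 12/2 + 12/1 = 7129/210 ≈ 33.95.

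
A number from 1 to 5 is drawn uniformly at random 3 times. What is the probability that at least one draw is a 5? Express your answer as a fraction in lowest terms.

61/125

P(no draw is a 5) = (4/5)^3 = 64/125.
P(at least one) = 1 − 64/125 = 61/125.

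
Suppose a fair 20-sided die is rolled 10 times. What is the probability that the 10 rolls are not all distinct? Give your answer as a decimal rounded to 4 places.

P(all 10 different) = 20/20 · 19/20 · ··· · 11/20 ≈ 0.0655.
P(at least two equal) = 1 − 0.0655 = 0.9345.

0.9345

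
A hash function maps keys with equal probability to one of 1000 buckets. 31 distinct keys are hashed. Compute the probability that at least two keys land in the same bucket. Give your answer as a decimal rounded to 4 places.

It's easier to compute the probability that all 31 are distinct.
P(all distinct) = 1000/1000 · 999/1000 · ··· · 970/1000 ≈ 0.6251.
So the probability of at least one match is 1 − 0.6251 = 0.3749.

0.3749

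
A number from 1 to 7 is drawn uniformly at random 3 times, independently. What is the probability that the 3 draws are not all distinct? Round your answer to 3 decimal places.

0.388

P(all 3 different) = 7/7 · 6/7 · ··· · 5/7 ≈ 0.612.
P(at least two equal) = 1 − 0.612 = 0.388.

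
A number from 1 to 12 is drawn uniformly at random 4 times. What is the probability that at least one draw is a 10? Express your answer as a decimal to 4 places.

0.2939

P(no draw is a 10) = (11/12)^4 ≈ 0.7061.
P(at least one) = 1 − 0.7061 = 0.2939.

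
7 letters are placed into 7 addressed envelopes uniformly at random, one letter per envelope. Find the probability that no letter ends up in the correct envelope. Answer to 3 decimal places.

0.368

This is the derangement probability: permutations of 7 with no fixed point.
D(7) = 7! · (1 − 1/1! + 1/2! − ··· + (−1)^7/7!) = 1854.
P = 1854/5040 = 103/280 ≈ 0.368.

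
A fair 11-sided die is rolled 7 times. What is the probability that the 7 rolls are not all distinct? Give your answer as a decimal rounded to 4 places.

P(all 7 different) = 11/11 · 10/11 · ··· · 5/11 ≈ 0.0853.
P(at least two equal) = 1 − 0.0853 = 0.9147.

0.9147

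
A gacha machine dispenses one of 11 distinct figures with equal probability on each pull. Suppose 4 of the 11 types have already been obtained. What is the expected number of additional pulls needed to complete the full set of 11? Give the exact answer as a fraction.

3993/140

Starting from 4 distinct types, each trial gives a new one with probability (11−i)/11 when i types are held, so the wait for the next new type is 11/(11−i).
E = 11/7 + 11/6 + 11/5 + 11/4 + 11/3 + 11/2 + 11/1 = 3993/140.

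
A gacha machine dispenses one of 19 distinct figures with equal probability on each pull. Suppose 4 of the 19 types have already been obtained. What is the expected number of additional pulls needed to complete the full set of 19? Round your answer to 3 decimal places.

63.046

Starting from 4 distinct types, each trial gives a new one with probability (19−i)/19 when i types are held, so the wait for the next new type is 19/(19−i).
E = 19/15 + 19/14 + 19/13 + 19/12 + 19/11 + 19/10 + 19/9 + 19/8 + 19/7 + 19/6 + 19/5 + 19/4 + 19/3 + 19/2 + 19/1 = 22719383/360360 ≈ 63.046.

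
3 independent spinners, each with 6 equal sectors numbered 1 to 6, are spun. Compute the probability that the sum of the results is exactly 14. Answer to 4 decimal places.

0.0694

There are 6^3 = 216 equally likely outcomes.
The number of ordered 3-tuples from {1,…,6} summing to 14 is 15.
P(sum = 14) = 15/216 = 5/72 ≈ 0.0694.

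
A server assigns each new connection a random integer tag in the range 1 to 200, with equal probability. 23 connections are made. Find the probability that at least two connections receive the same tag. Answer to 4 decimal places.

0.7316

It's easier to compute the probability that all 23 are distinct.
P(all distinct) = 200/200 · 199/200 · ··· · 178/200 ≈ 0.2684.
So the probability of at least one match is 1 − 0.2684 = 0.7316.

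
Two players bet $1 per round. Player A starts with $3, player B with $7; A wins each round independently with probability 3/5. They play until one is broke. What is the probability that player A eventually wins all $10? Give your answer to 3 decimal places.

Let r = q/p = (2/5)/(3/5) = 2/3. The recurrence P(i) = p·P(i+1) + q·P(i−1) with P(0)=0, P(10)=1 gives P(i) = (1 − r^i)/(1 − r^10).
P(3) = (1 − (2/3)^3) / (1 − (2/3)^10) = 41553/58025 ≈ 0.716.

0.716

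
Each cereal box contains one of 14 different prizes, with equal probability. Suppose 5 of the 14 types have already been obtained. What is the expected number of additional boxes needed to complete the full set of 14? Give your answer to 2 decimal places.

Starting from 5 distinct types, each trial gives a new one with probability (14−i)/14 when i types are held, so the wait for the next new type is 14/(14−i).
E = 14/9 + 14/8 + 14/7 + 14/6 + 14/5 + 14/4 + 14/3 + 14/2 + 14/1 = 7129/180 ≈ 39.61.

39.61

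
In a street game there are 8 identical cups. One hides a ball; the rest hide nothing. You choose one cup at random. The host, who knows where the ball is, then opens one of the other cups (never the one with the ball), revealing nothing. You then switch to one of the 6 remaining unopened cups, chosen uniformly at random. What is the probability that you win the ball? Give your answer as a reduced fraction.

7/48

Your original cup holds the ball with probability 1/8, so the other 7 collectively hold it with probability 7/8.
The host can always find an empty cup to open, so this doesn't change that 7/8; it is now spread over the 6 remaining unopened cups.
P(win by switching) = (7/8) · (1/6) = 7/48.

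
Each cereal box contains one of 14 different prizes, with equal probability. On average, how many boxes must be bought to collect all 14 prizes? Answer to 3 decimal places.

45.522

After i distinct types are collected, each trial gives a new one with probability (14−i)/14, so the expected wait for the next new type is 14/(14−i).
E = 14/14 + 14/13 + 14/12 + 14/11 + 14/10 + 14/9 + 14/8 + 14/7 + 14/6 + 14/5 + 14/4 + 14/3 + 14/2 + 14/1 = 1171733/25740 ≈ 45.522.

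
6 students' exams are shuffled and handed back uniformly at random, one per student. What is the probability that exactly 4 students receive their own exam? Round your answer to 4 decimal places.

0.0208

Choose which 4 of the 6 are fixed: C(6,4) = 15 ways.
The remaining 2 must have no fixed point: D(2) = 1.
P = 15·1/720 = 1/48 ≈ 0.0208.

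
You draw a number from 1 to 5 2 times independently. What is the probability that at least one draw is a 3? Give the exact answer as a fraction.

P(no draw is a 3) = (4/5)^2 = 16/25.
P(at least one) = 1 − 16/25 = 9/25.

9/25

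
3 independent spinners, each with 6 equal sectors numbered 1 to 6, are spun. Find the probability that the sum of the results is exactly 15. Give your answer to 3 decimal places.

0.046

There are 6^3 = 216 equally likely outcomes.
The number of ordered 3-tuples from {1,…,6} summing to 15 is 10.
P(sum = 15) = 10/216 = 5/108 ≈ 0.046.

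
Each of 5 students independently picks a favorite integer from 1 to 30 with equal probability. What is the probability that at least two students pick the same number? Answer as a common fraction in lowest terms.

1111/3750

It's easier to compute the probability that all 5 are distinct.
P(all distinct) = 30/30 · 29/30 · ··· · 26/30 = 2639/3750.
So the probability of at least one match is 1 − 2639/3750 = 1111/3750.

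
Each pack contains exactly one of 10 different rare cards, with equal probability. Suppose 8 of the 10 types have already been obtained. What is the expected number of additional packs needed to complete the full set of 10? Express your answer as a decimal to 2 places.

Starting from 8 distinct types, each trial gives a new one with probability (10−i)/10 when i types are held, so the wait for the next new type is 10/(10−i).
E = 10/2 + 10/1 = 15 ≈ 15.00.

15.00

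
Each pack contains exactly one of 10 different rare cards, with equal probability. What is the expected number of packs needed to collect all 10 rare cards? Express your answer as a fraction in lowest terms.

7381/252

After i distinct types are collected, each trial gives a new one with probability (10−i)/10, so the expected wait for the next new type is 10/(10−i).
E = 10/10 + 10/9 + 10/8 + 10/7 + 10/6 + 10/5 + 10/4 + 10/3 + 10/2 + 10/1 = 7381/252.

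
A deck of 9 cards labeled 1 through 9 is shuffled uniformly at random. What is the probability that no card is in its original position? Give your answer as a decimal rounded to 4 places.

This is the derangement probability: permutations of 9 with no fixed point.
D(9) = 9! · (1 − 1/1! + 1/2! − ··· + (−1)^9/9!) = 133496.
P = 133496/362880 = 16687/45360 ≈ 0.3679.

0.3679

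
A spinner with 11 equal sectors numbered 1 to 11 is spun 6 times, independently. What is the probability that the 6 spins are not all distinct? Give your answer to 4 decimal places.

0.8122

P(all 6 different) = 11/11 · 10/11 · ··· · 6/11 ≈ 0.1878.
P(at least two equal) = 1 − 0.1878 = 0.8122.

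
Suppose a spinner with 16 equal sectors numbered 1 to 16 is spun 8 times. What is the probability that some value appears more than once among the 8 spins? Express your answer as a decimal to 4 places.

0.8792

P(all 8 different) = 16/16 · 15/16 · ··· · 9/16 ≈ 0.1208.
P(at least two equal) = 1 − 0.1208 = 0.8792.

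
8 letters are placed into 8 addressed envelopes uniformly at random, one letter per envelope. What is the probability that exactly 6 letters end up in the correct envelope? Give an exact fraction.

1/1440

Choose which 6 of the 8 are fixed: C(8,6) = 28 ways.
The remaining 2 must have no fixed point: D(2) = 1.
P = 28·1/40320 = 1/1440.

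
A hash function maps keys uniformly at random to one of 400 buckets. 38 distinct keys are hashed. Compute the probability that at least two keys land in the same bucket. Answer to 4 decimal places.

It's easier to compute the probability that all 38 are distinct.
P(all distinct) = 400/400 · 399/400 · ··· · 363/400 ≈ 0.1628.
So the probability of at least one match is 1 − 0.1628 = 0.8372.

0.8372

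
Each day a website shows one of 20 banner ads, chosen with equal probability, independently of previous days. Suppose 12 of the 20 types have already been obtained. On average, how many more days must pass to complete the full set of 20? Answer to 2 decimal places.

54.36

Starting from 12 distinct types, each trial gives a new one with probability (20−i)/20 when i types are held, so the wait for the next new type is 20/(20−i).
E = 20/8 + 20/7 + 20/6 + 20/5 + 20/4 + 20/3 + 20/2 + 20/1 = 761/14 ≈ 54.36.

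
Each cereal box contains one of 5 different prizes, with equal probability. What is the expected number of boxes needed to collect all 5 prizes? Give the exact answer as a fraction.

After i distinct types are collected, each trial gives a new one with probability (5−i)/5, so the expected wait for the next new type is 5/(5−i).
E = 5/5 + 5/4 + 5/3 + 5/2 + 5/1 = 137/12.

137/12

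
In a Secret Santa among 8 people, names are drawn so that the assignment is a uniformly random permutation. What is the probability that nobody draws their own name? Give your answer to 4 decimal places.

This is the derangement probability: permutations of 8 with no fixed point.
D(8) = 8! · (1 − 1/1! + 1/2! − ··· + (−1)^8/8!) = 14833.
P = 14833/40320 = 2119/5760 ≈ 0.3679.

0.3679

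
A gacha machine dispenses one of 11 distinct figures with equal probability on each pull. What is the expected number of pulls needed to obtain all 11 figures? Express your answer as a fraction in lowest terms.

After i distinct types are collected, each trial gives a new one with probability (11−i)/11, so the expected wait for the next new type is 11/(11−i).
E = 11/11 + 11/10 + 11/9 + 11/8 + 11/7 + 11/6 + 11/5 + 11/4 + 11/3 + 11/2 + 11/1 = 83711/2520.

83711/2520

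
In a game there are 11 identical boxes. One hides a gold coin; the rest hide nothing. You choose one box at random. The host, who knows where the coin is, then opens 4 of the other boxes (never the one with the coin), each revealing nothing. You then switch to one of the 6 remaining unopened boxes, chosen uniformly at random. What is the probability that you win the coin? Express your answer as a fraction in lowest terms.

5/33

Your original box holds the coin with probability 1/11, so the other 10 collectively hold it with probability 10/11.
The host can always find 4 empty boxes to open, so the reveals don't change that 10/11; it is now spread over the 6 remaining unopened boxes.
P(win by switching) = (10/11) · (1/6) = 5/33.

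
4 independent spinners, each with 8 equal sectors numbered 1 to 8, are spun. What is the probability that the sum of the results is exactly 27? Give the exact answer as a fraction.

7/512

There are 8^4 = 4096 equally likely outcomes.
The number of ordered 4-tuples from {1,…,8} summing to 27 is 56.
P(sum = 27) = 56/4096 = 7/512.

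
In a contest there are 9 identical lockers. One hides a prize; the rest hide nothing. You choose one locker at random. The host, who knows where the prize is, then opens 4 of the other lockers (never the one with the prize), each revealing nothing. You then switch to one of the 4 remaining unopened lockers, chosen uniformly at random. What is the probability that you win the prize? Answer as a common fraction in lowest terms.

Your original locker holds the prize with probability 1/9, so the other 8 collectively hold it with probability 8/9.
The host can always find 4 empty lockers to open, so the reveals don't change that 8/9; it is now spread over the 4 remaining unopened lockers.
P(win by switching) = (8/9) · (1/4) = 2/9.

2/9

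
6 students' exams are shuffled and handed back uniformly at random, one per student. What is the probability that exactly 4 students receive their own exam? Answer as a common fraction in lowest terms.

Choose which 4 of the 6 are fixed: C(6,4) = 15 ways.
The remaining 2 must have no fixed point: D(2) = 1.
P = 15·1/720 = 1/48.

1/48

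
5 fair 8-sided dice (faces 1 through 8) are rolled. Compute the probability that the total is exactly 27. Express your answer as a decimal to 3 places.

There are 8^5 = 32768 equally likely outcomes.
The number of ordered 5-tuples from {1,…,8} summing to 27 is 1750.
P(sum = 27) = 1750/32768 = 875/16384 ≈ 0.053.

0.053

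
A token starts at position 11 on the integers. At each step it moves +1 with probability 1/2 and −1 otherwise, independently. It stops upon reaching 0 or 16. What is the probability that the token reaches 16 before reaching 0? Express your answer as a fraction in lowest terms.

11/16

With a fair step, P(i) = ½P(i−1) + ½P(i+1) with P(0)=0, P(16)=1 has the linear solution P(i) = i/16.
P(11) = 11/16.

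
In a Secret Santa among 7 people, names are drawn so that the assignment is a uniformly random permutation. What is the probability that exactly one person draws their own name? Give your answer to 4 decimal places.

0.3681

Choose which one is fixed: C(7,1) = 7 ways.
The remaining 6 must have no fixed point: D(6) = 265.
P = 7·265/5040 = 53/144 ≈ 0.3681.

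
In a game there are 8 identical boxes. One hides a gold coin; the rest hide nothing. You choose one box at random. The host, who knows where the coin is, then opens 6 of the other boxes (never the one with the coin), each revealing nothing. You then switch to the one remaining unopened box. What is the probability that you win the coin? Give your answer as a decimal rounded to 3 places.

Your original box holds the coin with probability 1/8, so the other 7 collectively hold it with probability 7/8.
The host can always find 6 empty boxes to open, so the reveals don't change that 7/8; it is now spread over the 1 remaining unopened box.
P(win by switching) = (7/8) · (1/1) = 7/8 ≈ 0.875.

0.875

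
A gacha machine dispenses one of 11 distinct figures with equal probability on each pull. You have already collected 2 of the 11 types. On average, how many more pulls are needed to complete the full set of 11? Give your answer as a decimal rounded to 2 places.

Starting from 2 distinct types, each trial gives a new one with probability (11−i)/11 when i types are held, so the wait for the next new type is 11/(11−i).
E = 11/9 + 11/8 + 11/7 + 11/6 + 11/5 + 11/4 + 11/3 + 11/2 + 11/1 = 78419/2520 ≈ 31.12.

31.12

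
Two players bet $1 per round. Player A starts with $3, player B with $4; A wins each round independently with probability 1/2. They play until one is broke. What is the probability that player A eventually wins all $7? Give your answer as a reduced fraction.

With a fair step, P(i) = ½P(i−1) + ½P(i+1) with P(0)=0, P(7)=1 has the linear solution P(i) = i/7.
P(3) = 3/7.

3/7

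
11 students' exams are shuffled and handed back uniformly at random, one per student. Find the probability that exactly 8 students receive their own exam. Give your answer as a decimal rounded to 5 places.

Choose which 8 of the 11 are fixed: C(11,8) = 165 ways.
The remaining 3 must have no fixed point: D(3) = 2.
P = 165·2/39916800 = 1/120960 ≈ 0.00001.

0.00001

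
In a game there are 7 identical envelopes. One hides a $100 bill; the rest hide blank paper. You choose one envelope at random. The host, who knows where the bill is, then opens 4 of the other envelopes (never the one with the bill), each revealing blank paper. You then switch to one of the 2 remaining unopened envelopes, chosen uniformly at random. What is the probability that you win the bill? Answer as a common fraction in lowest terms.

3/7

Your original envelope holds the bill with probability 1/7, so the other 6 collectively hold it with probability 6/7.
The host can always find 4 empty envelopes to open, so the reveals don't change that 6/7; it is now spread over the 2 remaining unopened envelopes.
P(win by switching) = (6/7) · (1/2) = 3/7.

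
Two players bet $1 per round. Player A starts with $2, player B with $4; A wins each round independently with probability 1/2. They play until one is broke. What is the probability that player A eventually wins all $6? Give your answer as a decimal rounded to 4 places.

0.3333

With a fair step, P(i) = ½P(i−1) + ½P(i+1) with P(0)=0, P(6)=1 has the linear solution P(i) = i/6.
P(2) = 2/6 = 1/3 ≈ 0.3333.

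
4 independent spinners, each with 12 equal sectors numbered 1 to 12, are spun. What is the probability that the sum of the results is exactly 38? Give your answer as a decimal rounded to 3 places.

0.014

There are 12^4 = 20736 equally likely outcomes.
The number of ordered 4-tuples from {1,…,12} summing to 38 is 286.
P(sum = 38) = 286/20736 = 143/10368 ≈ 0.014.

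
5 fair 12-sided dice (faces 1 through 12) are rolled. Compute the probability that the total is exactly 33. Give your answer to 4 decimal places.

0.0500

There are 12^5 = 248832 equally likely outcomes.
The number of ordered 5-tuples from {1,…,12} summing to 33 is 12435.
P(sum = 33) = 12435/248832 = 4145/82944 ≈ 0.0500.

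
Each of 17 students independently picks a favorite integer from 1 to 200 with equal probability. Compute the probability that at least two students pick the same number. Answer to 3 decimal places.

It's easier to compute the probability that all 17 are distinct.
P(all distinct) = 200/200 · 199/200 · ··· · 184/200 ≈ 0.497.
So the probability of at least one match is 1 − 0.497 = 0.503.

0.503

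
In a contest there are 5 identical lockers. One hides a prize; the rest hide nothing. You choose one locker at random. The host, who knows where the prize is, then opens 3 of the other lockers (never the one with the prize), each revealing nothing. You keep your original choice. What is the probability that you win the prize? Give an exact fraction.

1/5

The host can always open 3 empty lockers regardless of your choice, so the reveals give no information about your original locker.
P(win by staying) = 1/5.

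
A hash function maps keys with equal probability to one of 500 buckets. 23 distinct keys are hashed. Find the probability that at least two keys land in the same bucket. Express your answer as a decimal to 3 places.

It's easier to compute the probability that all 23 are distinct.
P(all distinct) = 500/500 · 499/500 · ··· · 478/500 ≈ 0.598.
So the probability of at least one match is 1 − 0.598 = 0.402.

0.402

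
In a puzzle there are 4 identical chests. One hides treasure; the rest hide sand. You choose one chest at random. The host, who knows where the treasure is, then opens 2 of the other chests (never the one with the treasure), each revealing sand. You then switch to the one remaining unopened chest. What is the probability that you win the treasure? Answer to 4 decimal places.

Your original chest holds the treasure with probability 1/4, so the other 3 collectively hold it with probability 3/4.
The host can always find 2 empty chests to open, so the reveals don't change that 3/4; it is now spread over the 1 remaining unopened chest.
P(win by switching) = (3/4) · (1/1) = 3/4 ≈ 0.7500.

0.7500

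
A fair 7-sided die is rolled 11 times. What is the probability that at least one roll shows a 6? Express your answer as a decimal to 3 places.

0.817

P(no roll shows a 6) = (6/7)^11 ≈ 0.183.
P(at least one) = 1 − 0.183 = 0.817.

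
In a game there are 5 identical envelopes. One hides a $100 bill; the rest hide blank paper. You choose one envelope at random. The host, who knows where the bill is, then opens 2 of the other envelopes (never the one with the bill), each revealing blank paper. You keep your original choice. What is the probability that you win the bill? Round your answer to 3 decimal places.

The host can always open 2 empty envelopes regardless of your choice, so the reveals give no information about your original envelope.
P(win by staying) = 1/5 ≈ 0.200.

0.200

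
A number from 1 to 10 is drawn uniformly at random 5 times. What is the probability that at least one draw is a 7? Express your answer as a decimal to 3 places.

P(no draw is a 7) = (9/10)^5 ≈ 0.590.
P(at least one) = 1 − 0.590 = 0.410.

0.410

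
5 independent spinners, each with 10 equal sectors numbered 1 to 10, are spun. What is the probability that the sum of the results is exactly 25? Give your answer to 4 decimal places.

0.0563

There are 10^5 = 100000 equally likely outcomes.
The number of ordered 5-tuples from {1,…,10} summing to 25 is 5631.
P(sum = 25) = 5631/100000 ≈ 0.0563.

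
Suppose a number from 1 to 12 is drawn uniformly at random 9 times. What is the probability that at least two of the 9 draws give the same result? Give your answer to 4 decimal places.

0.9845

P(all 9 different) = 12/12 · 11/12 · ··· · 4/12 ≈ 0.0155.
P(at least two equal) = 1 − 0.0155 = 0.9845.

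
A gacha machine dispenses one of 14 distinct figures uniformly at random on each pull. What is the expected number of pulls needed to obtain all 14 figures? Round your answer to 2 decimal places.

45.52

After i distinct types are collected, each trial gives a new one with probability (14−i)/14, so the expected wait for the next new type is 14/(14−i).
E = 14/14 + 14/13 + 14/12 + 14/11 + 14/10 + 14/9 + 14/8 + 14/7 + 14/6 + 14/5 + 14/4 + 14/3 + 14/2 + 14/1 = 1171733/25740 ≈ 45.52.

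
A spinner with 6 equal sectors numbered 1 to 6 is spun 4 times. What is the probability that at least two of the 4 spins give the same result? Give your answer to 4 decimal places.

0.7222

P(all 4 different) = 6/6 · 5/6 · ··· · 3/6 ≈ 0.2778.
P(at least two equal) = 1 − 0.2778 = 0.7222.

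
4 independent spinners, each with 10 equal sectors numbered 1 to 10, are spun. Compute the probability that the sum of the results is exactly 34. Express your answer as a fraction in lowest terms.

21/2500

There are 10^4 = 10000 equally likely outcomes.
The number of ordered 4-tuples from {1,…,10} summing to 34 is 84.
P(sum = 34) = 84/10000 = 21/2500.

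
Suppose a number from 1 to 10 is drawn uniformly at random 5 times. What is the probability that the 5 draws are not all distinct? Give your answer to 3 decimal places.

0.698

P(all 5 different) = 10/10 · 9/10 · ··· · 6/10 ≈ 0.302.
P(at least two equal) = 1 − 0.302 = 0.698.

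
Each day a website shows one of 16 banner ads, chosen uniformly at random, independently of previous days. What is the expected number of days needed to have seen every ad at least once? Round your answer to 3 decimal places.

After i distinct types are collected, each trial gives a new one with probability (16−i)/16, so the expected wait for the next new type is 16/(16−i).
E = 16/16 + 16/15 + 16/14 + 16/13 + 16/12 + 16/11 + 16/10 + 16/9 + 16/8 + 16/7 + 16/6 + 16/5 + 16/4 + 16/3 + 16/2 + 16/1 = 2436559/45045 ≈ 54.092.

54.092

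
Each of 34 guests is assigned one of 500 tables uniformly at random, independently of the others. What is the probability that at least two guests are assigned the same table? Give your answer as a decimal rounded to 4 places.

0.6827

It's easier to compute the probability that all 34 are distinct.
P(all distinct) = 500/500 · 499/500 · ··· · 467/500 ≈ 0.3173.
So the probability of at least one match is 1 − 0.3173 = 0.6827.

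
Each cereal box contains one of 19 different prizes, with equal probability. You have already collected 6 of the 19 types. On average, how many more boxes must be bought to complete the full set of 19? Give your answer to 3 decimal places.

60.423

Starting from 6 distinct types, each trial gives a new one with probability (19−i)/19 when i types are held, so the wait for the next new type is 19/(19−i).
E = 19/13 + 19/12 + 19/11 + 19/10 + 19/9 + 19/8 + 19/7 + 19/6 + 19/5 + 19/4 + 19/3 + 19/2 + 19/1 = 21773867/360360 ≈ 60.423.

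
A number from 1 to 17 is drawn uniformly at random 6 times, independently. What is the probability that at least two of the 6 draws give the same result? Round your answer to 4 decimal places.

P(all 6 different) = 17/17 · 16/17 · ··· · 12/17 ≈ 0.3692.
P(at least two equal) = 1 − 0.3692 = 0.6308.

0.6308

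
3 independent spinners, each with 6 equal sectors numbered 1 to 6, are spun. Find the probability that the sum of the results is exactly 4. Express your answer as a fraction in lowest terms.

There are 6^3 = 216 equally likely outcomes.
The number of ordered 3-tuples from {1,…,6} summing to 4 is 3.
P(sum = 4) = 3/216 = 1/72.

1/72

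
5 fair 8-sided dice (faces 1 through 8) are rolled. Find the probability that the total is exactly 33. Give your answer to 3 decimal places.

There are 8^5 = 32768 equally likely outcomes.
The number of ordered 5-tuples from {1,…,8} summing to 33 is 330.
P(sum = 33) = 330/32768 = 165/16384 ≈ 0.010.

0.010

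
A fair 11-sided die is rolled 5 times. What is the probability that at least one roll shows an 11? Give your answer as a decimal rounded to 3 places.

P(no roll shows an 11) = (10/11)^5 ≈ 0.621.
P(at least one) = 1 − 0.621 = 0.379.

0.379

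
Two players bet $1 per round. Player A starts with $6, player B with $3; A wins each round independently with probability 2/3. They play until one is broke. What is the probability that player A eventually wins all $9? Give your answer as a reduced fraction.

Let r = q/p = (1/3)/(2/3) = 1/2. The recurrence P(i) = p·P(i+1) + q·P(i−1) with P(0)=0, P(9)=1 gives P(i) = (1 − r^i)/(1 − r^9).
P(6) = (1 − (1/2)^6) / (1 − (1/2)^9) = 72/73.

72/73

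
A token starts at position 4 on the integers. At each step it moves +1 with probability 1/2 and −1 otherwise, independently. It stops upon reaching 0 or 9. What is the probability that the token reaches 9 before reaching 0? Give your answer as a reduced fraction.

4/9

With a fair step, P(i) = ½P(i−1) + ½P(i+1) with P(0)=0, P(9)=1 has the linear solution P(i) = i/9.
P(4) = 4/9.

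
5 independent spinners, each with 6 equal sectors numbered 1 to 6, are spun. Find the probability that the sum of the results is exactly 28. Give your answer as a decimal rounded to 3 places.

0.002

There are 6^5 = 7776 equally likely outcomes.
The number of ordered 5-tuples from {1,…,6} summing to 28 is 15.
P(sum = 28) = 15/7776 = 5/2592 ≈ 0.002.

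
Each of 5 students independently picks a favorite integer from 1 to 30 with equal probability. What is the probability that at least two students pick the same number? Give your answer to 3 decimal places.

0.296

It's easier to compute the probability that all 5 are distinct.
P(all distinct) = 30/30 · 29/30 · ··· · 26/30 ≈ 0.704.
So the probability of at least one match is 1 − 0.704 = 0.296.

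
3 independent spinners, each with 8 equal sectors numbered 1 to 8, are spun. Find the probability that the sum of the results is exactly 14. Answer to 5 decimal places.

There are 8^3 = 512 equally likely outcomes.
The number of ordered 3-tuples from {1,…,8} summing to 14 is 48.
P(sum = 14) = 48/512 = 3/32 ≈ 0.09375.

0.09375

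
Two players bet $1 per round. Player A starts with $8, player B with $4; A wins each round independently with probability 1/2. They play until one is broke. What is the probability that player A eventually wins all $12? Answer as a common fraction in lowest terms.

With a fair step, P(i) = ½P(i−1) + ½P(i+1) with P(0)=0, P(12)=1 has the linear solution P(i) = i/12.
P(8) = 8/12 = 2/3.

2/3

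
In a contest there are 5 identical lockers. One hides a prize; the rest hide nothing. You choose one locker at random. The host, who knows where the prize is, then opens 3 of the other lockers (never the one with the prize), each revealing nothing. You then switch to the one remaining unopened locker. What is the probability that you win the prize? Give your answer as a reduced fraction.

4/5

Your original locker holds the prize with probability 1/5, so the other 4 collectively hold it with probability 4/5.
The host can always find 3 empty lockers to open, so the reveals don't change that 4/5; it is now spread over the 1 remaining unopened locker.
P(win by switching) = (4/5) · (1/1) = 4/5.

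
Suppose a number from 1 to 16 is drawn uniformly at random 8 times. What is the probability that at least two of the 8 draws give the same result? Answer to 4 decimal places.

P(all 8 different) = 16/16 · 15/16 · ··· · 9/16 ≈ 0.1208.
P(at least two equal) = 1 − 0.1208 = 0.8792.

0.8792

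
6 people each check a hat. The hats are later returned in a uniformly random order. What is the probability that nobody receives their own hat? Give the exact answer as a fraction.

This is the derangement probability: permutations of 6 with no fixed point.
D(6) = 6! · (1 − 1/1! + 1/2! − ··· + (−1)^6/6!) = 265.
P = 265/720 = 53/144.

53/144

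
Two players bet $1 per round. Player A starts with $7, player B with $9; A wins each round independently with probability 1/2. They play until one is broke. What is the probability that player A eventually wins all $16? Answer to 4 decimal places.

With a fair step, P(i) = ½P(i−1) + ½P(i+1) with P(0)=0, P(16)=1 has the linear solution P(i) = i/16.
P(7) = 7/16 ≈ 0.4375.

0.4375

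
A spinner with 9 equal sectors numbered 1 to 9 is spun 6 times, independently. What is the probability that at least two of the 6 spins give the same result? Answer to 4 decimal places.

P(all 6 different) = 9/9 · 8/9 · ··· · 4/9 ≈ 0.1138.
P(at least two equal) = 1 − 0.1138 = 0.8862.

0.8862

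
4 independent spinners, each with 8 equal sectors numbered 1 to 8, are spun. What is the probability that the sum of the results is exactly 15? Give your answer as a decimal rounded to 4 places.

There are 8^4 = 4096 equally likely outcomes.
The number of ordered 4-tuples from {1,…,8} summing to 15 is 284.
P(sum = 15) = 284/4096 = 71/1024 ≈ 0.0693.

0.0693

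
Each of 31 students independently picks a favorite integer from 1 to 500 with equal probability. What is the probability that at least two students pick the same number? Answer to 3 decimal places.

0.613

It's easier to compute the probability that all 31 are distinct.
P(all distinct) = 500/500 · 499/500 · ··· · 470/500 ≈ 0.387.
So the probability of at least one match is 1 − 0.387 = 0.613.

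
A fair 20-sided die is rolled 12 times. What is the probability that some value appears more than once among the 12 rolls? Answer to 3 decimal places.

0.985

P(all 12 different) = 20/20 · 19/20 · ··· · 9/20 ≈ 0.015.
P(at least two equal) = 1 − 0.015 = 0.985.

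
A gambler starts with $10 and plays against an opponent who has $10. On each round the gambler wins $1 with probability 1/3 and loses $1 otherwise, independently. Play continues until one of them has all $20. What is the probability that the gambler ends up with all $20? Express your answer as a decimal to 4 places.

0.0010

Let r = q/p = (2/3)/(1/3) = 2. The recurrence P(i) = p·P(i+1) + q·P(i−1) with P(0)=0, P(20)=1 gives P(i) = (1 − r^i)/(1 − r^20).
P(10) = (1 − (2)^10) / (1 − (2)^20) = 1/1025 ≈ 0.0010.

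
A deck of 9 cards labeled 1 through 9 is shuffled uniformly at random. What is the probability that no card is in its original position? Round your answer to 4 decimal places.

This is the derangement probability: permutations of 9 with no fixed point.
D(9) = 9! · (1 − 1/1! + 1/2! − ··· + (−1)^9/9!) = 133496.
P = 133496/362880 = 16687/45360 ≈ 0.3679.

0.3679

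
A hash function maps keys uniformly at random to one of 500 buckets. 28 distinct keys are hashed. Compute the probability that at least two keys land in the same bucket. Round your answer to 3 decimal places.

It's easier to compute the probability that all 28 are distinct.
P(all distinct) = 500/500 · 499/500 · ··· · 473/500 ≈ 0.463.
So the probability of at least one match is 1 − 0.463 = 0.537.

0.537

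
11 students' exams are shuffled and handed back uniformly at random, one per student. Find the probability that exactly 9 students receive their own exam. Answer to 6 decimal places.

0.000001

Choose which 9 of the 11 are fixed: C(11,9) = 55 ways.
The remaining 2 must have no fixed point: D(2) = 1.
P = 55·1/39916800 = 1/725760 ≈ 0.000001.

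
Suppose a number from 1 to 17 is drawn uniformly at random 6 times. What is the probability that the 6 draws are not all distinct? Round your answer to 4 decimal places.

P(all 6 different) = 17/17 · 16/17 · ··· · 12/17 ≈ 0.3692.
P(at least two equal) = 1 − 0.3692 = 0.6308.

0.6308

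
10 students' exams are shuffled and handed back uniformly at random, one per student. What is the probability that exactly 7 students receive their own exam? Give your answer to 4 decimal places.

0.0001

Choose which 7 of the 10 are fixed: C(10,7) = 120 ways.
The remaining 3 must have no fixed point: D(3) = 2.
P = 120·2/3628800 = 1/15120 ≈ 0.0001.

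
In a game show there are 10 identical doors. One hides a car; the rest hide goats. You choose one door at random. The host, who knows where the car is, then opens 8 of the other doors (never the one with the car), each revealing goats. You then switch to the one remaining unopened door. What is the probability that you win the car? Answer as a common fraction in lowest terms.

9/10

Your original door holds the car with probability 1/10, so the other 9 collectively hold it with probability 9/10.
The host can always find 8 empty doors to open, so the reveals don't change that 9/10; it is now spread over the 1 remaining unopened door.
P(win by switching) = (9/10) · (1/1) = 9/10.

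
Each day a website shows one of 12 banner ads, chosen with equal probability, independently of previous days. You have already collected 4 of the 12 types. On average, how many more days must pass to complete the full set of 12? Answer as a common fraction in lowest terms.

Starting from 4 distinct types, each trial gives a new one with probability (12−i)/12 when i types are held, so the wait for the next new type is 12/(12−i).
E = 12/8 + 12/7 + 12/6 + 12/5 + 12/4 + 12/3 + 12/2 + 12/1 = 2283/70.

2283/70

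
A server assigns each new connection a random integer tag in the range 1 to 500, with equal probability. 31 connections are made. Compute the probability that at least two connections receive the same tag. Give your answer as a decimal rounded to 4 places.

It's easier to compute the probability that all 31 are distinct.
P(all distinct) = 500/500 · 499/500 · ··· · 470/500 ≈ 0.3869.
So the probability of at least one match is 1 − 0.3869 = 0.6131.

0.6131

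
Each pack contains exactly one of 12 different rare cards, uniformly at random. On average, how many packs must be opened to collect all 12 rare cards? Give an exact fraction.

86021/2310

After i distinct types are collected, each trial gives a new one with probability (12−i)/12, so the expected wait for the next new type is 12/(12−i).
E = 12/12 + 12/11 + 12/10 + 12/9 + 12/8 + 12/7 + 12/6 + 12/5 + 12/4 + 12/3 + 12/2 + 12/1 = 86021/2310.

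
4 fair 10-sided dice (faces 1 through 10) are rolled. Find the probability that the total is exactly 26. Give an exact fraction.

27/500

There are 10^4 = 10000 equally likely outcomes.
The number of ordered 4-tuples from {1,…,10} summing to 26 is 540.
P(sum = 26) = 540/10000 = 27/500.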